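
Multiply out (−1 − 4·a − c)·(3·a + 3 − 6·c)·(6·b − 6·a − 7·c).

−90·a·b + 90·a^2 + 87·a·c − 18·b + 18·a + 21·c + 18·b·c − 21·c^2 − 72·a^2·b + 72·a^3 − 42·a^2·c + 126·a·b·c − 183·a·c^2 + 36·b·c^2 − 42·c^3

(−1 − 4·a − c)·(3·a + 3 − 6·c)·(6·b − 6·a − 7·c)
= (−3·a − 3 + 6·c − 12·a^2 − 12·a + 24·a·c − 3·a·c − 3·c + 6·c^2)·(6·b − 6·a − 7·c)    [distributive law]
= (−15·a − 3 + 3·c − 12·a^2 + 21·a·c + 6·c^2)·(6·b − 6·a − 7·c)    [combine like terms]
= −90·a·b + 90·a^2 + 105·a·c − 18·b + 18·a + 21·c + 18·b·c − 18·a·c − 21·c^2 − 72·a^2·b + 72·a^3 + 84·a^2·c + 126·a·b·c − 126·a^2·c − 147·a·c^2 + 36·b·c^2 − 36·a·c^2 − 42·c^3    [distributive law]
= −90·a·b + 90·a^2 + 87·a·c − 18·b + 18·a + 21·c + 18·b·c − 21·c^2 − 72·a^2·b + 72·a^3 − 42·a^2·c + 126·a·b·c − 183·a·c^2 + 36·b·c^2 − 42·c^3    [combine like terms]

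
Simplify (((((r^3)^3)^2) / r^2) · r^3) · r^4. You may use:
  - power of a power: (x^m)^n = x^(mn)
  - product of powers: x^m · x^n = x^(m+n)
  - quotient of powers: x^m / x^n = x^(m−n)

(((((r^3)^3)^2) / r^2) · r^3) · r^4
= ((((r^3)^6) / r^2) · r^3) · r^4    [power of a power]
= (((r^18) / r^2) · r^3) · r^4    [power of a power]
= (r^16 · r^3) · r^4    [quotient of powers]
= r^19 · r^4    [product of powers]
= r^23    [product of powers]

r^23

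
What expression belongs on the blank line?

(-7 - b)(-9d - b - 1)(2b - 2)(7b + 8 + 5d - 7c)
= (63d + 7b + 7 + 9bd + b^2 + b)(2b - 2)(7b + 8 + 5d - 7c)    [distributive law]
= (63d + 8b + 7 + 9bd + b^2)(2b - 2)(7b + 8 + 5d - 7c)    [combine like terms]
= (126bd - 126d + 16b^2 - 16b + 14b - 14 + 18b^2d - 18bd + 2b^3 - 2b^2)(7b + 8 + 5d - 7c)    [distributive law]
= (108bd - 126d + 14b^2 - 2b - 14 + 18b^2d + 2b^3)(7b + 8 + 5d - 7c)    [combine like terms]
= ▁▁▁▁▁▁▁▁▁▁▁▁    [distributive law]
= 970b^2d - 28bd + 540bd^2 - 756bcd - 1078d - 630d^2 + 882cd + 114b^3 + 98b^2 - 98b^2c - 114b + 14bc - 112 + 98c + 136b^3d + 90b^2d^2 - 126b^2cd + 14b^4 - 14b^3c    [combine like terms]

Applying distributive law to the line above:

756b^2d + 864bd + 540bd^2 - 756bcd - 882bd - 1008d - 630d^2 + 882cd + 98b^3 + 112b^2 + 70b^2d - 98b^2c - 14b^2 - 16b - 10bd + 14bc - 98b - 112 - 70d + 98c + 126b^3d + 144b^2d + 90b^2d^2 - 126b^2cd + 14b^4 + 16b^3 + 10b^3d - 14b^3c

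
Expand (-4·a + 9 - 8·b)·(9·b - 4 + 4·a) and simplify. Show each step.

(-4·a + 9 - 8·b)·(9·b - 4 + 4·a)
= -36·a·b + 16·a - 16·a^2 + 81·b - 36 + 36·a - 72·b^2 + 32·b - 32·a·b    [distributive law]
= -68·a·b + 52·a - 16·a^2 + 113·b - 36 - 72·b^2    [combine like terms]

-68·a·b + 52·a - 16·a^2 + 113·b - 36 - 72·b^2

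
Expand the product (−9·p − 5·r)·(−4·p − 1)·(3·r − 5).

108·p^2·r − 180·p^2 − 73·p·r − 45·p + 60·p·r^2 + 15·r^2 − 25·r

(−9·p − 5·r)·(−4·p − 1)·(3·r − 5)
= (36·p^2 + 9·p + 20·p·r + 5·r)·(3·r − 5)    [distributive law]
= 108·p^2·r − 180·p^2 + 27·p·r − 45·p + 60·p·r^2 − 100·p·r + 15·r^2 − 25·r    [distributive law]
= 108·p^2·r − 180·p^2 − 73·p·r − 45·p + 60·p·r^2 + 15·r^2 − 25·r    [combine like terms]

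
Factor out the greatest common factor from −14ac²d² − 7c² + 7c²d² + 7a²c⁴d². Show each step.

−14ac²d² − 7c² + 7c²d² + 7a²c⁴d²
= 7(−2ac²d² − c² + c²d² + a²c⁴d²)    [factor out 7]
= 7c²(−2ad² − 1 + d² + a²c²d²)    [factor out c²]

7c²(−2ad² − 1 + d² + a²c²d²)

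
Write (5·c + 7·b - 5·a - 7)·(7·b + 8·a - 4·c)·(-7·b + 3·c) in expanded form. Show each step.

98·b^2·c + 161·b·c^2 - 357·a·b·c + 180·a·c^2 - 60·c^3 - 343·b^3 - 147·a·b^2 + 280·a^2·b - 120·a^2·c + 343·b^2 - 343·b·c + 392·a·b - 168·a·c + 84·c^2

(5·c + 7·b - 5·a - 7)·(7·b + 8·a - 4·c)·(-7·b + 3·c)
= (35·b·c + 40·a·c - 20·c^2 + 49·b^2 + 56·a·b - 28·b·c - 35·a·b - 40·a^2 + 20·a·c - 49·b - 56·a + 28·c)·(-7·b + 3·c)    [distributive law]
= (7·b·c + 60·a·c - 20·c^2 + 49·b^2 + 21·a·b - 40·a^2 - 49·b - 56·a + 28·c)·(-7·b + 3·c)    [combine like terms]
= -49·b^2·c + 21·b·c^2 - 420·a·b·c + 180·a·c^2 + 140·b·c^2 - 60·c^3 - 343·b^3 + 147·b^2·c - 147·a·b^2 + 63·a·b·c + 280·a^2·b - 120·a^2·c + 343·b^2 - 147·b·c + 392·a·b - 168·a·c - 196·b·c + 84·c^2    [distributive law]
= 98·b^2·c + 161·b·c^2 - 357·a·b·c + 180·a·c^2 - 60·c^3 - 343·b^3 - 147·a·b^2 + 280·a^2·b - 120·a^2·c + 343·b^2 - 343·b·c + 392·a·b - 168·a·c + 84·c^2    [combine like terms]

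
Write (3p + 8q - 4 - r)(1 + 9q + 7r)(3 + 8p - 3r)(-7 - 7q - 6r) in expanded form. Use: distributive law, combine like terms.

(3p + 8q - 4 - r)(1 + 9q + 7r)(3 + 8p - 3r)(-7 - 7q - 6r)
= (3p + 27pq + 21pr + 8q + 72q^2 + 56qr - 4 - 36q - 28r - r - 9qr - 7r^2)(3 + 8p - 3r)(-7 - 7q - 6r)    [distributive law]
= (3p + 27pq + 21pr - 28q + 72q^2 + 47qr - 4 - 29r - 7r^2)(3 + 8p - 3r)(-7 - 7q - 6r)    [combine like terms]
= (9p + 24p^2 - 9pr + 81pq + 216p^2q - 81pqr + 63pr + 168p^2r - 63pr^2 - 84q - 224pq + 84qr + 216q^2 + 576pq^2 - 216q^2r + 141qr + 376pqr - 141qr^2 - 12 - 32p + 12r - 87r - 232pr + 87r^2 - 21r^2 - 56pr^2 + 21r^3)(-7 - 7q - 6r)    [distributive law]
= (-23p + 24p^2 - 178pr - 143pq + 216p^2q + 295pqr + 168p^2r - 119pr^2 - 84q + 225qr + 216q^2 + 576pq^2 - 216q^2r - 141qr^2 - 12 - 75r + 66r^2 + 21r^3)(-7 - 7q - 6r)    [combine like terms]
= 161p + 161pq + 138pr - 168p^2 - 168p^2q - 144p^2r + 1246pr + 1246pqr + 1068pr^2 + 1001pq + 1001pq^2 + 858pqr - 1512p^2q - 1512p^2q^2 - 1296p^2qr - 2065pqr - 2065pq^2r - 1770pqr^2 - 1176p^2r - 1176p^2qr - 1008p^2r^2 + 833pr^2 + 833pqr^2 + 714pr^3 + 588q + 588q^2 + 504qr - 1575qr - 1575q^2r - 1350qr^2 - 1512q^2 - 1512q^3 - 1296q^2r - 4032pq^2 - 4032pq^3 - 3456pq^2r + 1512q^2r + 1512q^3r + 1296q^2r^2 + 987qr^2 + 987q^2r^2 + 846qr^3 + 84 + 84q + 72r + 525r + 525qr + 450r^2 - 462r^2 - 462qr^2 - 396r^3 - 147r^3 - 147qr^3 - 126r^4    [distributive law]
= 161p + 1162pq + 1384pr - 168p^2 - 1680p^2q - 1320p^2r + 39pqr + 1901pr^2 - 3031pq^2 - 1512p^2q^2 - 2472p^2qr - 5521pq^2r - 937pqr^2 - 1008p^2r^2 + 714pr^3 + 672q - 924q^2 - 546qr - 1359q^2r - 825qr^2 - 1512q^3 - 4032pq^3 + 1512q^3r + 2283q^2r^2 + 699qr^3 + 84 + 597r - 12r^2 - 543r^3 - 126r^4    [combine like terms]

161p + 1162pq + 1384pr - 168p^2 - 1680p^2q - 1320p^2r + 39pqr + 1901pr^2 - 3031pq^2 - 1512p^2q^2 - 2472p^2qr - 5521pq^2r - 937pqr^2 - 1008p^2r^2 + 714pr^3 + 672q - 924q^2 - 546qr - 1359q^2r - 825qr^2 - 1512q^3 - 4032pq^3 + 1512q^3r + 2283q^2r^2 + 699qr^3 + 84 + 597r - 12r^2 - 543r^3 - 126r^4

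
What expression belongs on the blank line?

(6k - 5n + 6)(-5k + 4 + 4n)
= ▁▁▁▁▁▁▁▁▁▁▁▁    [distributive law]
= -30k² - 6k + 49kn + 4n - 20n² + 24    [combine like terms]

By distributive law:

-30k² + 24k + 24kn + 25kn - 20n - 20n² - 30k + 24 + 24n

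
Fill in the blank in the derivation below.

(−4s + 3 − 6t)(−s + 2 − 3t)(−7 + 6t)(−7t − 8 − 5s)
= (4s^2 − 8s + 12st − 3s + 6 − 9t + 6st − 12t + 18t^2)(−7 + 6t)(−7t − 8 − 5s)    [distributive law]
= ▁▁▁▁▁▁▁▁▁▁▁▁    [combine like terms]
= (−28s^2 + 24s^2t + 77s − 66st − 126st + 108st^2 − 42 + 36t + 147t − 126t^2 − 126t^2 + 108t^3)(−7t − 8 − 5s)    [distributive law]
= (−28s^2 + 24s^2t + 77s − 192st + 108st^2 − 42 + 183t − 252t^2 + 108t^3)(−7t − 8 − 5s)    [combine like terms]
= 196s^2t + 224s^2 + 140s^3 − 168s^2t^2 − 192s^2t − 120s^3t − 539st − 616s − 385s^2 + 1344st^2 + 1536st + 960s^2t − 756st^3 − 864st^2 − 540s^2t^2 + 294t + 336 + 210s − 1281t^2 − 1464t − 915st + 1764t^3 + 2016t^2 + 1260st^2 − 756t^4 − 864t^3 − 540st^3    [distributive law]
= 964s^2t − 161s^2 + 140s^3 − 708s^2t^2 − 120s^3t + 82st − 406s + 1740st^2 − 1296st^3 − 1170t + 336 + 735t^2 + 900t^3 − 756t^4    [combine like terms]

After combine like terms, the bracketed line is:

(4s^2 − 11s + 18st + 6 − 21t + 18t^2)(−7 + 6t)(−7t − 8 − 5s)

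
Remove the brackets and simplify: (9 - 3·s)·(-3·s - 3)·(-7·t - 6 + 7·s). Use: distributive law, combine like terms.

126·s·t - 81·s - 180·s^2 + 189·t + 162 - 63·s^2·t + 63·s^3

(9 - 3·s)·(-3·s - 3)·(-7·t - 6 + 7·s)
= (-27·s - 27 + 9·s^2 + 9·s)·(-7·t - 6 + 7·s)    [distributive law]
= (-18·s - 27 + 9·s^2)·(-7·t - 6 + 7·s)    [combine like terms]
= 126·s·t + 108·s - 126·s^2 + 189·t + 162 - 189·s - 63·s^2·t - 54·s^2 + 63·s^3    [distributive law]
= 126·s·t - 81·s - 180·s^2 + 189·t + 162 - 63·s^2·t + 63·s^3    [combine like terms]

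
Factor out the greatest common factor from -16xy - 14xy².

2xy(-8 - 7y)

-16xy - 14xy²
= 2(-8xy - 7xy²)    [factor out 2]
= 2xy(-8 - 7y)    [factor out xy]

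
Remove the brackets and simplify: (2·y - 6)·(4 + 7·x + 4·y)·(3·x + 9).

78·x·y - 144·y + 42·x²·y + 24·x·y² + 72·y² - 450·x - 216 - 126·x²

(2·y - 6)·(4 + 7·x + 4·y)·(3·x + 9)
= (8·y + 14·x·y + 8·y² - 24 - 42·x - 24·y)·(3·x + 9)    [distributive law]
= (-16·y + 14·x·y + 8·y² - 24 - 42·x)·(3·x + 9)    [combine like terms]
= -48·x·y - 144·y + 42·x²·y + 126·x·y + 24·x·y² + 72·y² - 72·x - 216 - 126·x² - 378·x    [distributive law]
= 78·x·y - 144·y + 42·x²·y + 24·x·y² + 72·y² - 450·x - 216 - 126·x²    [combine like terms]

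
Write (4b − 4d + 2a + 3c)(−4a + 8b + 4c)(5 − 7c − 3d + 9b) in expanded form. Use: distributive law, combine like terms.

160b^2 + 136b^2c − 384b^2d + 288b^3 + 200bc − 172bc^2 − 40bcd + 80ad − 100acd − 48ad^2 + 144abd − 160bd + 96bd^2 − 80cd + 76c^2d + 48cd^2 − 40a^2 + 56a^2c + 24a^2d − 72a^2b − 20ac + 28ac^2 − 36abc + 60c^2 − 84c^3

(4b − 4d + 2a + 3c)(−4a + 8b + 4c)(5 − 7c − 3d + 9b)
= (−16ab + 32b^2 + 16bc + 16ad − 32bd − 16cd − 8a^2 + 16ab + 8ac − 12ac + 24bc + 12c^2)(5 − 7c − 3d + 9b)    [distributive law]
= (32b^2 + 40bc + 16ad − 32bd − 16cd − 8a^2 − 4ac + 12c^2)(5 − 7c − 3d + 9b)    [combine like terms]
= 160b^2 − 224b^2c − 96b^2d + 288b^3 + 200bc − 280bc^2 − 120bcd + 360b^2c + 80ad − 112acd − 48ad^2 + 144abd − 160bd + 224bcd + 96bd^2 − 288b^2d − 80cd + 112c^2d + 48cd^2 − 144bcd − 40a^2 + 56a^2c + 24a^2d − 72a^2b − 20ac + 28ac^2 + 12acd − 36abc + 60c^2 − 84c^3 − 36c^2d + 108bc^2    [distributive law]
= 160b^2 + 136b^2c − 384b^2d + 288b^3 + 200bc − 172bc^2 − 40bcd + 80ad − 100acd − 48ad^2 + 144abd − 160bd + 96bd^2 − 80cd + 76c^2d + 48cd^2 − 40a^2 + 56a^2c + 24a^2d − 72a^2b − 20ac + 28ac^2 − 36abc + 60c^2 − 84c^3    [combine like terms]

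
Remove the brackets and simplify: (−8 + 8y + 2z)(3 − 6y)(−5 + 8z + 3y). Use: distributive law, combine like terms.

(−8 + 8y + 2z)(3 − 6y)(−5 + 8z + 3y)
= (−24 + 48y + 24y − 48y² + 6z − 12yz)(−5 + 8z + 3y)    [distributive law]
= (−24 + 72y − 48y² + 6z − 12yz)(−5 + 8z + 3y)    [combine like terms]
= 120 − 192z − 72y − 360y + 576yz + 216y² + 240y² − 384y²z − 144y³ − 30z + 48z² + 18yz + 60yz − 96yz² − 36y²z    [distributive law]
= 120 − 222z − 432y + 654yz + 456y² − 420y²z − 144y³ + 48z² − 96yz²    [combine like terms]

120 − 222z − 432y + 654yz + 456y² − 420y²z − 144y³ + 48z² − 96yz²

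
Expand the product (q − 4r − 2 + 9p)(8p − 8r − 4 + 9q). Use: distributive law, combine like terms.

89pq − 44qr − 22q + 9q² − 104pr + 32r² + 32r − 52p + 8 + 72p²

(q − 4r − 2 + 9p)(8p − 8r − 4 + 9q)
= 8pq − 8qr − 4q + 9q² − 32pr + 32r² + 16r − 36qr − 16p + 16r + 8 − 18q + 72p² − 72pr − 36p + 81pq    [distributive law]
= 89pq − 44qr − 22q + 9q² − 104pr + 32r² + 32r − 52p + 8 + 72p²    [combine like terms]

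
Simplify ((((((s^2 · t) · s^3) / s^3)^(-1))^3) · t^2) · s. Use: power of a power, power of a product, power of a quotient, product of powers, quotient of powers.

s^(-5)·t^(-1)

((((((s^2 · t) · s^3) / s^3)^(-1))^3) · t^2) · s
= (((((s^2 · t) · s^3) / s^3)^(-3)) · t^2) · s    [power of a power]
= (((((s^2 · t) · s^3)^(-3)) / ((s^3)^(-3))) · t^2) · s    [power of a quotient]
= (((((s^2 · t)^(-3)) · ((s^3)^(-3))) / ((s^3)^(-3))) · t^2) · s    [power of a product]
= ((((((s^2)^(-3)) · (t^(-3))) · ((s^3)^(-3))) / ((s^3)^(-3))) · t^2) · s    [power of a product]
= ((((s^(-6) · (t^(-3))) · ((s^3)^(-3))) / ((s^3)^(-3))) · t^2) · s    [power of a power]
= ((((s^(-6) · t^(-3)) · s^(-9)) / ((s^3)^(-3))) · t^2) · s    [power of a power]
= ((((s^(-6) · t^(-3)) · s^(-9)) / s^(-9)) · t^2) · s    [power of a power]
= s^(-5)·t^(-1)    [quotient of powers; product of powers]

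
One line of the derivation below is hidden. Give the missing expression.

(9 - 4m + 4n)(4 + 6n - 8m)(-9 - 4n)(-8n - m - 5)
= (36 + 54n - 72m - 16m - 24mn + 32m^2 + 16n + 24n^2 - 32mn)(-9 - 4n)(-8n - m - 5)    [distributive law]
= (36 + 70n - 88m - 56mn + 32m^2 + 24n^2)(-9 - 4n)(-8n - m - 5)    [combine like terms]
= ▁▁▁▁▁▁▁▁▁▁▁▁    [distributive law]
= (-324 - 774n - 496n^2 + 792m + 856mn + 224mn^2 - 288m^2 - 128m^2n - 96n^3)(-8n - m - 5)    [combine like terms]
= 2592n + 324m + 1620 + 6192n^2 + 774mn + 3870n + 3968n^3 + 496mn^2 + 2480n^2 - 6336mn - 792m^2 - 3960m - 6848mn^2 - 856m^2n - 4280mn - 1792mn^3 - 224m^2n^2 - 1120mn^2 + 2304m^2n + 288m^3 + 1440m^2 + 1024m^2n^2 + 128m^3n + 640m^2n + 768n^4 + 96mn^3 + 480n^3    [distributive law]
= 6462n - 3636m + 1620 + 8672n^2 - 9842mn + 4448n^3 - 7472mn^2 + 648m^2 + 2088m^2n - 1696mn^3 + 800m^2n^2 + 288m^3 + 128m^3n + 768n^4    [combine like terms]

Applying distributive law to the line above:

(-324 - 144n - 630n - 280n^2 + 792m + 352mn + 504mn + 224mn^2 - 288m^2 - 128m^2n - 216n^2 - 96n^3)(-8n - m - 5)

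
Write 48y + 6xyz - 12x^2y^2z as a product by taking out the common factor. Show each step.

48y + 6xyz - 12x^2y^2z
= 6(8y + xyz - 2x^2y^2z)    [factor out 6]
= 6y(8 + xz - 2x^2yz)    [factor out y]

6y(8 + xz - 2x^2yz)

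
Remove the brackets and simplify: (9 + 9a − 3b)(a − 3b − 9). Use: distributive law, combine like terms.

−72a − 81 + 9a² − 30ab + 9b²

(9 + 9a − 3b)(a − 3b − 9)
= 9a − 27b − 81 + 9a² − 27ab − 81a − 3ab + 9b² + 27b    [distributive law]
= −72a − 81 + 9a² − 30ab + 9b²    [combine like terms]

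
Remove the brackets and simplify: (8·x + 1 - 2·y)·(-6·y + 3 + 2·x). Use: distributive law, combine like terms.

(8·x + 1 - 2·y)·(-6·y + 3 + 2·x)
= -48·x·y + 24·x + 16·x^2 - 6·y + 3 + 2·x + 12·y^2 - 6·y - 4·x·y    [distributive law]
= -52·x·y + 26·x + 16·x^2 - 12·y + 3 + 12·y^2    [combine like terms]

-52·x·y + 26·x + 16·x^2 - 12·y + 3 + 12·y^2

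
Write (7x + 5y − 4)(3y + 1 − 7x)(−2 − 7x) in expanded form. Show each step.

(7x + 5y − 4)(3y + 1 − 7x)(−2 − 7x)
= (21xy + 7x − 49x^2 + 15y^2 + 5y − 35xy − 12y − 4 + 28x)(−2 − 7x)    [distributive law]
= (−14xy + 35x − 49x^2 + 15y^2 − 7y − 4)(−2 − 7x)    [combine like terms]
= 28xy + 98x^2y − 70x − 245x^2 + 98x^2 + 343x^3 − 30y^2 − 105xy^2 + 14y + 49xy + 8 + 28x    [distributive law]
= 77xy + 98x^2y − 42x − 147x^2 + 343x^3 − 30y^2 − 105xy^2 + 14y + 8    [combine like terms]

77xy + 98x^2y − 42x − 147x^2 + 343x^3 − 30y^2 − 105xy^2 + 14y + 8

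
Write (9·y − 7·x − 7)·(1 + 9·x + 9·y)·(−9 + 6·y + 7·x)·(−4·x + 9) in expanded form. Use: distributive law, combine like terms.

−10416·x·y + 3996·y + 10287·x·y^2 − 9477·y^2 + 1572·x^2·y − 2700·x^2·y^2 + 1008·x^3·y − 1944·x·y^3 + 4374·y^3 − 1631·x^2 + 4977·x − 4277·x^3 + 1764·x^4 + 567

(9·y − 7·x − 7)·(1 + 9·x + 9·y)·(−9 + 6·y + 7·x)·(−4·x + 9)
= (9·y + 81·x·y + 81·y^2 − 7·x − 63·x^2 − 63·x·y − 7 − 63·x − 63·y)·(−9 + 6·y + 7·x)·(−4·x + 9)    [distributive law]
= (−54·y + 18·x·y + 81·y^2 − 70·x − 63·x^2 − 7)·(−9 + 6·y + 7·x)·(−4·x + 9)    [combine like terms]
= (486·y − 324·y^2 − 378·x·y − 162·x·y + 108·x·y^2 + 126·x^2·y − 729·y^2 + 486·y^3 + 567·x·y^2 + 630·x − 420·x·y − 490·x^2 + 567·x^2 − 378·x^2·y − 441·x^3 + 63 − 42·y − 49·x)·(−4·x + 9)    [distributive law]
= (444·y − 1053·y^2 − 960·x·y + 675·x·y^2 − 252·x^2·y + 486·y^3 + 581·x + 77·x^2 − 441·x^3 + 63)·(−4·x + 9)    [combine like terms]
= −1776·x·y + 3996·y + 4212·x·y^2 − 9477·y^2 + 3840·x^2·y − 8640·x·y − 2700·x^2·y^2 + 6075·x·y^2 + 1008·x^3·y − 2268·x^2·y − 1944·x·y^3 + 4374·y^3 − 2324·x^2 + 5229·x − 308·x^3 + 693·x^2 + 1764·x^4 − 3969·x^3 − 252·x + 567    [distributive law]
= −10416·x·y + 3996·y + 10287·x·y^2 − 9477·y^2 + 1572·x^2·y − 2700·x^2·y^2 + 1008·x^3·y − 1944·x·y^3 + 4374·y^3 − 1631·x^2 + 4977·x − 4277·x^3 + 1764·x^4 + 567    [combine like terms]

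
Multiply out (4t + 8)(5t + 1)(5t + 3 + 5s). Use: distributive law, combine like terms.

100t³ + 280t² + 100st² + 172t + 220st + 24 + 40s

(4t + 8)(5t + 1)(5t + 3 + 5s)
= (20t² + 4t + 40t + 8)(5t + 3 + 5s)    [distributive law]
= (20t² + 44t + 8)(5t + 3 + 5s)    [combine like terms]
= 100t³ + 60t² + 100st² + 220t² + 132t + 220st + 40t + 24 + 40s    [distributive law]
= 100t³ + 280t² + 100st² + 172t + 220st + 24 + 40s    [combine like terms]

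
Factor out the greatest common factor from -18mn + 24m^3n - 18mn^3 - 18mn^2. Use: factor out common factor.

-18mn + 24m^3n - 18mn^3 - 18mn^2
= 6(-3mn + 4m^3n - 3mn^3 - 3mn^2)    [factor out 6]
= 6mn(-3 + 4m^2 - 3n^2 - 3n)    [factor out mn]

6mn(-3 + 4m^2 - 3n^2 - 3n)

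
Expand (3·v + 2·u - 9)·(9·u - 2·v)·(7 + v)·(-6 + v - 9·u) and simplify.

(3·v + 2·u - 9)·(9·u - 2·v)·(7 + v)·(-6 + v - 9·u)
= (27·u·v - 6·v^2 + 18·u^2 - 4·u·v - 81·u + 18·v)·(7 + v)·(-6 + v - 9·u)    [distributive law]
= (23·u·v - 6·v^2 + 18·u^2 - 81·u + 18·v)·(7 + v)·(-6 + v - 9·u)    [combine like terms]
= (161·u·v + 23·u·v^2 - 42·v^2 - 6·v^3 + 126·u^2 + 18·u^2·v - 567·u - 81·u·v + 126·v + 18·v^2)·(-6 + v - 9·u)    [distributive law]
= (80·u·v + 23·u·v^2 - 24·v^2 - 6·v^3 + 126·u^2 + 18·u^2·v - 567·u + 126·v)·(-6 + v - 9·u)    [combine like terms]
= -480·u·v + 80·u·v^2 - 720·u^2·v - 138·u·v^2 + 23·u·v^3 - 207·u^2·v^2 + 144·v^2 - 24·v^3 + 216·u·v^2 + 36·v^3 - 6·v^4 + 54·u·v^3 - 756·u^2 + 126·u^2·v - 1134·u^3 - 108·u^2·v + 18·u^2·v^2 - 162·u^3·v + 3402·u - 567·u·v + 5103·u^2 - 756·v + 126·v^2 - 1134·u·v    [distributive law]
= -2181·u·v + 158·u·v^2 - 702·u^2·v + 77·u·v^3 - 189·u^2·v^2 + 270·v^2 + 12·v^3 - 6·v^4 + 4347·u^2 - 1134·u^3 - 162·u^3·v + 3402·u - 756·v    [combine like terms]

-2181·u·v + 158·u·v^2 - 702·u^2·v + 77·u·v^3 - 189·u^2·v^2 + 270·v^2 + 12·v^3 - 6·v^4 + 4347·u^2 - 1134·u^3 - 162·u^3·v + 3402·u - 756·v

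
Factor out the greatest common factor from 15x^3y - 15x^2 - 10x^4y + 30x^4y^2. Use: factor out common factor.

15x^3y - 15x^2 - 10x^4y + 30x^4y^2
= 5(3x^3y - 3x^2 - 2x^4y + 6x^4y^2)    [factor out 5]
= 5x^2(3xy - 3 - 2x^2y + 6x^2y^2)    [factor out x^2]

5x^2(3xy - 3 - 2x^2y + 6x^2y^2)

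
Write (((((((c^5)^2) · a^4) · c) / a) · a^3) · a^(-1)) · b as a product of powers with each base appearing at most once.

a^5·b·c^11

(((((((c^5)^2) · a^4) · c) / a) · a^3) · a^(-1)) · b
= (((((c^10 · a^4) · c) / a) · a^3) · a^(-1)) · b    [power of a power]
= a^5·b·c^11    [quotient of powers; product of powers]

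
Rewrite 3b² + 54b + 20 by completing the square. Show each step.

3(b + 9)² − 223

3b² + 54b + 20
= 3(b² + 18b) + 20    [factor out 3 from the b-terms]
= 3(b² + 18b + 81 − 81) + 20    [add and subtract 81 inside the bracket]
= 3(b + 9)² − 243 + 20    [perfect-square identity]
= 3(b + 9)² − 223    [combine constants]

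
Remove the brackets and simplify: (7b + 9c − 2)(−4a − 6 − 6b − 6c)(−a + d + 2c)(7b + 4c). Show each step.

196a^2b^2 + 364a^2bc − 196ab^2d − 364abcd + 448ab^2c + 34abc^2 + 210ab^2 + 526abc − 210b^2d − 414bcd − 420b^2c − 828bc^2 + 294ab^3 − 294b^3d − 840b^2cd − 588b^3c − 1680b^2c^2 − 762bc^2d − 1524bc^3 + 144a^2c^2 − 144ac^2d − 72ac^3 + 232ac^2 − 168c^2d − 336c^3 − 216c^3d − 432c^4 − 56a^2b − 32a^2c + 56abd + 32acd − 84ab − 48ac + 84bd + 48cd + 168bc + 96c^2

(7b + 9c − 2)(−4a − 6 − 6b − 6c)(−a + d + 2c)(7b + 4c)
= (−28ab − 42b − 42b^2 − 42bc − 36ac − 54c − 54bc − 54c^2 + 8a + 12 + 12b + 12c)(−a + d + 2c)(7b + 4c)    [distributive law]
= (−28ab − 30b − 42b^2 − 96bc − 36ac − 42c − 54c^2 + 8a + 12)(−a + d + 2c)(7b + 4c)    [combine like terms]
= (28a^2b − 28abd − 56abc + 30ab − 30bd − 60bc + 42ab^2 − 42b^2d − 84b^2c + 96abc − 96bcd − 192bc^2 + 36a^2c − 36acd − 72ac^2 + 42ac − 42cd − 84c^2 + 54ac^2 − 54c^2d − 108c^3 − 8a^2 + 8ad + 16ac − 12a + 12d + 24c)(7b + 4c)    [distributive law]
= (28a^2b − 28abd + 40abc + 30ab − 30bd − 60bc + 42ab^2 − 42b^2d − 84b^2c − 96bcd − 192bc^2 + 36a^2c − 36acd − 18ac^2 + 58ac − 42cd − 84c^2 − 54c^2d − 108c^3 − 8a^2 + 8ad − 12a + 12d + 24c)(7b + 4c)    [combine like terms]
= 196a^2b^2 + 112a^2bc − 196ab^2d − 112abcd + 280ab^2c + 160abc^2 + 210ab^2 + 120abc − 210b^2d − 120bcd − 420b^2c − 240bc^2 + 294ab^3 + 168ab^2c − 294b^3d − 168b^2cd − 588b^3c − 336b^2c^2 − 672b^2cd − 384bc^2d − 1344b^2c^2 − 768bc^3 + 252a^2bc + 144a^2c^2 − 252abcd − 144ac^2d − 126abc^2 − 72ac^3 + 406abc + 232ac^2 − 294bcd − 168c^2d − 588bc^2 − 336c^3 − 378bc^2d − 216c^3d − 756bc^3 − 432c^4 − 56a^2b − 32a^2c + 56abd + 32acd − 84ab − 48ac + 84bd + 48cd + 168bc + 96c^2    [distributive law]
= 196a^2b^2 + 364a^2bc − 196ab^2d − 364abcd + 448ab^2c + 34abc^2 + 210ab^2 + 526abc − 210b^2d − 414bcd − 420b^2c − 828bc^2 + 294ab^3 − 294b^3d − 840b^2cd − 588b^3c − 1680b^2c^2 − 762bc^2d − 1524bc^3 + 144a^2c^2 − 144ac^2d − 72ac^3 + 232ac^2 − 168c^2d − 336c^3 − 216c^3d − 432c^4 − 56a^2b − 32a^2c + 56abd + 32acd − 84ab − 48ac + 84bd + 48cd + 168bc + 96c^2    [combine like terms]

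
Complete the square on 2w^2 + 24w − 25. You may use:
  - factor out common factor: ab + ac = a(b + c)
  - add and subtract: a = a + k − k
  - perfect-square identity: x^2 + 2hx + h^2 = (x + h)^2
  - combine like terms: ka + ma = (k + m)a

2(w + 6)^2 − 97

2w^2 + 24w − 25
= 2(w^2 + 12w) − 25    [factor out 2 from the w-terms]
= 2(w^2 + 12w + 36 − 36) − 25    [add and subtract 36 inside the bracket]
= 2(w + 6)^2 − 72 − 25    [perfect-square identity]
= 2(w + 6)^2 − 97    [combine constants]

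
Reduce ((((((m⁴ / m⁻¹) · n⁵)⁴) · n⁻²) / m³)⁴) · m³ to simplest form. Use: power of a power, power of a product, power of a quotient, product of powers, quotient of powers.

m⁷¹n⁷²

((((((m⁴ / m⁻¹) · n⁵)⁴) · n⁻²) / m³)⁴) · m³
= ((((((m⁴ / m⁻¹) · n⁵)⁴) · n⁻²)⁴) / ((m³)⁴)) · m³    [power of a quotient]
= ((((((m⁴ / m⁻¹) · n⁵)⁴)⁴) · ((n⁻²)⁴)) / ((m³)⁴)) · m³    [power of a product]
= (((((m⁴ / m⁻¹) · n⁵)¹⁶) · ((n⁻²)⁴)) / ((m³)⁴)) · m³    [power of a power]
= (((((m⁴ / m⁻¹)¹⁶) · ((n⁵)¹⁶)) · ((n⁻²)⁴)) / ((m³)⁴)) · m³    [power of a product]
= ((((((m⁴)¹⁶) / ((m⁻¹)¹⁶)) · ((n⁵)¹⁶)) · ((n⁻²)⁴)) / ((m³)⁴)) · m³    [power of a quotient]
= ((((m⁶⁴ / ((m⁻¹)¹⁶)) · ((n⁵)¹⁶)) · ((n⁻²)⁴)) / ((m³)⁴)) · m³    [power of a power]
= ((((m⁶⁴ / m⁻¹⁶) · ((n⁵)¹⁶)) · ((n⁻²)⁴)) / ((m³)⁴)) · m³    [power of a power]
= (((m⁸⁰ · ((n⁵)¹⁶)) · ((n⁻²)⁴)) / ((m³)⁴)) · m³    [quotient of powers]
= (((m⁸⁰ · n⁸⁰) · ((n⁻²)⁴)) / ((m³)⁴)) · m³    [power of a power]
= (((m⁸⁰ · n⁸⁰) · n⁻⁸) / ((m³)⁴)) · m³    [power of a power]
= (((m⁸⁰ · n⁸⁰) · n⁻⁸) / m¹²) · m³    [power of a power]
= m⁷¹n⁷²    [quotient of powers; product of powers]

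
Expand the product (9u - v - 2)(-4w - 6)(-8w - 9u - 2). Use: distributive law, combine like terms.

(9u - v - 2)(-4w - 6)(-8w - 9u - 2)
= (-36uw - 54u + 4vw + 6v + 8w + 12)(-8w - 9u - 2)    [distributive law]
= 288uw² + 324u²w + 72uw + 432uw + 486u² + 108u - 32vw² - 36uvw - 8vw - 48vw - 54uv - 12v - 64w² - 72uw - 16w - 96w - 108u - 24    [distributive law]
= 288uw² + 324u²w + 432uw + 486u² - 32vw² - 36uvw - 56vw - 54uv - 12v - 64w² - 112w - 24    [combine like terms]

288uw² + 324u²w + 432uw + 486u² - 32vw² - 36uvw - 56vw - 54uv - 12v - 64w² - 112w - 24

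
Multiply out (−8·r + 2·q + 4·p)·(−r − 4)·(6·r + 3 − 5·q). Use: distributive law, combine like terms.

(−8·r + 2·q + 4·p)·(−r − 4)·(6·r + 3 − 5·q)
= (8·r² + 32·r − 2·q·r − 8·q − 4·p·r − 16·p)·(6·r + 3 − 5·q)    [distributive law]
= 48·r³ + 24·r² − 40·q·r² + 192·r² + 96·r − 160·q·r − 12·q·r² − 6·q·r + 10·q²·r − 48·q·r − 24·q + 40·q² − 24·p·r² − 12·p·r + 20·p·q·r − 96·p·r − 48·p + 80·p·q    [distributive law]
= 48·r³ + 216·r² − 52·q·r² + 96·r − 214·q·r + 10·q²·r − 24·q + 40·q² − 24·p·r² − 108·p·r + 20·p·q·r − 48·p + 80·p·q    [combine like terms]

48·r³ + 216·r² − 52·q·r² + 96·r − 214·q·r + 10·q²·r − 24·q + 40·q² − 24·p·r² − 108·p·r + 20·p·q·r − 48·p + 80·p·q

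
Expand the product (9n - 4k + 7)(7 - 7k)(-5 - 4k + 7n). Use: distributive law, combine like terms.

28n - 476kn + 441n² + 448k²n - 441kn² + 189k + 168k² - 112k³ - 245

(9n - 4k + 7)(7 - 7k)(-5 - 4k + 7n)
= (63n - 63kn - 28k + 28k² + 49 - 49k)(-5 - 4k + 7n)    [distributive law]
= (63n - 63kn - 77k + 28k² + 49)(-5 - 4k + 7n)    [combine like terms]
= -315n - 252kn + 441n² + 315kn + 252k²n - 441kn² + 385k + 308k² - 539kn - 140k² - 112k³ + 196k²n - 245 - 196k + 343n    [distributive law]
= 28n - 476kn + 441n² + 448k²n - 441kn² + 189k + 168k² - 112k³ - 245    [combine like terms]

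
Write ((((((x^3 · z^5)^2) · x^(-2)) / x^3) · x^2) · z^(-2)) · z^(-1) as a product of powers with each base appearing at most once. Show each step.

((((((x^3 · z^5)^2) · x^(-2)) / x^3) · x^2) · z^(-2)) · z^(-1)
= (((((((x^3)^2) · ((z^5)^2)) · x^(-2)) / x^3) · x^2) · z^(-2)) · z^(-1)    [power of a product]
= (((((x^6 · ((z^5)^2)) · x^(-2)) / x^3) · x^2) · z^(-2)) · z^(-1)    [power of a power]
= (((((x^6 · z^10) · x^(-2)) / x^3) · x^2) · z^(-2)) · z^(-1)    [power of a power]
= x^3·z^7    [quotient of powers; product of powers]

x^3·z^7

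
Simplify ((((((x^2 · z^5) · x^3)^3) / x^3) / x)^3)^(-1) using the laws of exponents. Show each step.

x^(-33)z^(-45)

((((((x^2 · z^5) · x^3)^3) / x^3) / x)^3)^(-1)
= (((((x^2 · z^5) · x^3)^3) / x^3) / x)^(-3)    [power of a power]
= (((((x^2 · z^5) · x^3)^3) / x^3)^(-3)) / (x^(-3))    [power of a quotient]
= (((((x^2 · z^5) · x^3)^3)^(-3)) / ((x^3)^(-3))) / (x^(-3))    [power of a quotient]
= ((((x^2 · z^5) · x^3)^(-9)) / ((x^3)^(-3))) / (x^(-3))    [power of a power]
= ((((x^2 · z^5)^(-9)) · ((x^3)^(-9))) / ((x^3)^(-3))) / (x^(-3))    [power of a product]
= (((((x^2)^(-9)) · ((z^5)^(-9))) · ((x^3)^(-9))) / ((x^3)^(-3))) / (x^(-3))    [power of a product]
= (((x^(-18) · ((z^5)^(-9))) · ((x^3)^(-9))) / ((x^3)^(-3))) / (x^(-3))    [power of a power]
= (((x^(-18) · z^(-45)) · ((x^3)^(-9))) / ((x^3)^(-3))) / (x^(-3))    [power of a power]
= (((x^(-18) · z^(-45)) · x^(-27)) / ((x^3)^(-3))) / (x^(-3))    [power of a power]
= (((x^(-18) · z^(-45)) · x^(-27)) / x^(-9)) / (x^(-3))    [power of a power]
= x^(-33)z^(-45)    [quotient of powers; product of powers]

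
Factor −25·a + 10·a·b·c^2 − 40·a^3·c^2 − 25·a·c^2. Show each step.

5·a(−5 + 2·b·c^2 − 8·a^2·c^2 − 5·c^2)

−25·a + 10·a·b·c^2 − 40·a^3·c^2 − 25·a·c^2
= 5(−5·a + 2·a·b·c^2 − 8·a^3·c^2 − 5·a·c^2)    [factor out 5]
= 5·a(−5 + 2·b·c^2 − 8·a^2·c^2 − 5·c^2)    [factor out a]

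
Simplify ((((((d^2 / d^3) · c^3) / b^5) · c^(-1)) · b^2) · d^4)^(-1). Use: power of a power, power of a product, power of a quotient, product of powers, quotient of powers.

((((((d^2 / d^3) · c^3) / b^5) · c^(-1)) · b^2) · d^4)^(-1)
= ((((((d^2 / d^3) · c^3) / b^5) · c^(-1)) · b^2)^(-1)) · ((d^4)^(-1))    [power of a product]
= ((((((d^2 / d^3) · c^3) / b^5) · c^(-1))^(-1)) · ((b^2)^(-1))) · ((d^4)^(-1))    [power of a product]
= ((((((d^2 / d^3) · c^3) / b^5)^(-1)) · ((c^(-1))^(-1))) · ((b^2)^(-1))) · ((d^4)^(-1))    [power of a product]
= ((((((d^2 / d^3) · c^3)^(-1)) / ((b^5)^(-1))) · ((c^(-1))^(-1))) · ((b^2)^(-1))) · ((d^4)^(-1))    [power of a quotient]
= ((((((d^2 / d^3)^(-1)) · ((c^3)^(-1))) / ((b^5)^(-1))) · ((c^(-1))^(-1))) · ((b^2)^(-1))) · ((d^4)^(-1))    [power of a product]
= (((((((d^2)^(-1)) / ((d^3)^(-1))) · ((c^3)^(-1))) / ((b^5)^(-1))) · ((c^(-1))^(-1))) · ((b^2)^(-1))) · ((d^4)^(-1))    [power of a quotient]
= (((((d^(-2) / ((d^3)^(-1))) · ((c^3)^(-1))) / ((b^5)^(-1))) · ((c^(-1))^(-1))) · ((b^2)^(-1))) · ((d^4)^(-1))    [power of a power]
= (((((d^(-2) / d^(-3)) · ((c^3)^(-1))) / ((b^5)^(-1))) · ((c^(-1))^(-1))) · ((b^2)^(-1))) · ((d^4)^(-1))    [power of a power]
= ((((d · ((c^3)^(-1))) / ((b^5)^(-1))) · ((c^(-1))^(-1))) · ((b^2)^(-1))) · ((d^4)^(-1))    [quotient of powers]
= ((((d · c^(-3)) / ((b^5)^(-1))) · ((c^(-1))^(-1))) · ((b^2)^(-1))) · ((d^4)^(-1))    [power of a power]
= ((((d · c^(-3)) / b^(-5)) · ((c^(-1))^(-1))) · ((b^2)^(-1))) · ((d^4)^(-1))    [power of a power]
= ((((d · c^(-3)) / b^(-5)) · c) · ((b^2)^(-1))) · ((d^4)^(-1))    [power of a power]
= ((((d · c^(-3)) / b^(-5)) · c) · b^(-2)) · ((d^4)^(-1))    [power of a power]
= ((((d · c^(-3)) / b^(-5)) · c) · b^(-2)) · d^(-4)    [power of a power]
= b^3c^(-2)d^(-3)    [quotient of powers; product of powers]

b^3c^(-2)d^(-3)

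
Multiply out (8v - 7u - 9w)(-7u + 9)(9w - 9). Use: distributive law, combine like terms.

(8v - 7u - 9w)(-7u + 9)(9w - 9)
= (-56uv + 72v + 49u^2 - 63u + 63uw - 81w)(9w - 9)    [distributive law]
= -504uvw + 504uv + 648vw - 648v + 441u^2w - 441u^2 - 567uw + 567u + 567uw^2 - 567uw - 729w^2 + 729w    [distributive law]
= -504uvw + 504uv + 648vw - 648v + 441u^2w - 441u^2 - 1134uw + 567u + 567uw^2 - 729w^2 + 729w    [combine like terms]

-504uvw + 504uv + 648vw - 648v + 441u^2w - 441u^2 - 1134uw + 567u + 567uw^2 - 729w^2 + 729w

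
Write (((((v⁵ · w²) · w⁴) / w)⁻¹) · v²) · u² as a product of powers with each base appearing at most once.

(((((v⁵ · w²) · w⁴) / w)⁻¹) · v²) · u²
= (((((v⁵ · w²) · w⁴)⁻¹) / (w⁻¹)) · v²) · u²    [power of a quotient]
= (((((v⁵ · w²)⁻¹) · ((w⁴)⁻¹)) / (w⁻¹)) · v²) · u²    [power of a product]
= ((((((v⁵)⁻¹) · ((w²)⁻¹)) · ((w⁴)⁻¹)) / (w⁻¹)) · v²) · u²    [power of a product]
= ((((v⁻⁵ · ((w²)⁻¹)) · ((w⁴)⁻¹)) / (w⁻¹)) · v²) · u²    [power of a power]
= ((((v⁻⁵ · w⁻²) · ((w⁴)⁻¹)) / (w⁻¹)) · v²) · u²    [power of a power]
= ((((v⁻⁵ · w⁻²) · w⁻⁴) / (w⁻¹)) · v²) · u²    [power of a power]
= u²v⁻³w⁻⁵    [quotient of powers; product of powers]

u²v⁻³w⁻⁵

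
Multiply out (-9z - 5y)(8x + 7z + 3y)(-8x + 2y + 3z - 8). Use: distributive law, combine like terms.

576x^2z + 232xyz + 288xz^2 + 576xz - 312yz^2 - 189z^3 + 504z^2 - 169y^2z + 496yz + 320x^2y + 40xy^2 + 320xy - 30y^3 + 120y^2

(-9z - 5y)(8x + 7z + 3y)(-8x + 2y + 3z - 8)
= (-72xz - 63z^2 - 27yz - 40xy - 35yz - 15y^2)(-8x + 2y + 3z - 8)    [distributive law]
= (-72xz - 63z^2 - 62yz - 40xy - 15y^2)(-8x + 2y + 3z - 8)    [combine like terms]
= 576x^2z - 144xyz - 216xz^2 + 576xz + 504xz^2 - 126yz^2 - 189z^3 + 504z^2 + 496xyz - 124y^2z - 186yz^2 + 496yz + 320x^2y - 80xy^2 - 120xyz + 320xy + 120xy^2 - 30y^3 - 45y^2z + 120y^2    [distributive law]
= 576x^2z + 232xyz + 288xz^2 + 576xz - 312yz^2 - 189z^3 + 504z^2 - 169y^2z + 496yz + 320x^2y + 40xy^2 + 320xy - 30y^3 + 120y^2    [combine like terms]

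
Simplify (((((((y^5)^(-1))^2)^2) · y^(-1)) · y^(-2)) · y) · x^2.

x^2y^(-22)

(((((((y^5)^(-1))^2)^2) · y^(-1)) · y^(-2)) · y) · x^2
= ((((((y^5)^(-1))^4) · y^(-1)) · y^(-2)) · y) · x^2    [power of a power]
= (((((y^5)^(-4)) · y^(-1)) · y^(-2)) · y) · x^2    [power of a power]
= (((y^(-20) · y^(-1)) · y^(-2)) · y) · x^2    [power of a power]
= ((y^(-21) · y^(-2)) · y) · x^2    [product of powers]
= (y^(-23) · y) · x^2    [product of powers]
= y^(-22) · x^2    [product of powers]
= x^2y^(-22)    [rearrange]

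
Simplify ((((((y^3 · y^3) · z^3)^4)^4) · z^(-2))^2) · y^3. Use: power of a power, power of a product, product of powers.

y^195·z^92

((((((y^3 · y^3) · z^3)^4)^4) · z^(-2))^2) · y^3
= ((((((y^3 · y^3) · z^3)^4)^4)^2) · ((z^(-2))^2)) · y^3    [power of a product]
= (((((y^3 · y^3) · z^3)^4)^8) · ((z^(-2))^2)) · y^3    [power of a power]
= ((((y^3 · y^3) · z^3)^32) · ((z^(-2))^2)) · y^3    [power of a power]
= ((((y^3 · y^3)^32) · ((z^3)^32)) · ((z^(-2))^2)) · y^3    [power of a product]
= (((((y^3)^32) · ((y^3)^32)) · ((z^3)^32)) · ((z^(-2))^2)) · y^3    [power of a product]
= (((y^96 · ((y^3)^32)) · ((z^3)^32)) · ((z^(-2))^2)) · y^3    [power of a power]
= (((y^96 · y^96) · ((z^3)^32)) · ((z^(-2))^2)) · y^3    [power of a power]
= ((y^192 · ((z^3)^32)) · ((z^(-2))^2)) · y^3    [product of powers]
= ((y^192 · z^96) · ((z^(-2))^2)) · y^3    [power of a power]
= ((y^192 · z^96) · z^(-4)) · y^3    [power of a power]
= y^195·z^92    [product of powers]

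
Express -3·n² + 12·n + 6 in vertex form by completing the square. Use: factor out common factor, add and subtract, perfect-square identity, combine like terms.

-3(n - 2)² + 18

-3·n² + 12·n + 6
= -3(n² - 4·n) + 6    [factor out -3 from the n-terms]
= -3(n² - 4·n + 4 - 4) + 6    [add and subtract 4 inside the bracket]
= -3(n - 2)² + 12 + 6    [perfect-square identity]
= -3(n - 2)² + 18    [combine constants]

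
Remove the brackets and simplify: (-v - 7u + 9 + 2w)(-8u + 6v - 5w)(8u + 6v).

64u^2v - 252uv^2 - 36v^3 + 250uvw + 102v^2w + 448u^3 + 152u^2w - 576u^2 + 324v^2 - 360uw - 270vw - 80uw^2 - 60vw^2

(-v - 7u + 9 + 2w)(-8u + 6v - 5w)(8u + 6v)
= (8uv - 6v^2 + 5vw + 56u^2 - 42uv + 35uw - 72u + 54v - 45w - 16uw + 12vw - 10w^2)(8u + 6v)    [distributive law]
= (-34uv - 6v^2 + 17vw + 56u^2 + 19uw - 72u + 54v - 45w - 10w^2)(8u + 6v)    [combine like terms]
= -272u^2v - 204uv^2 - 48uv^2 - 36v^3 + 136uvw + 102v^2w + 448u^3 + 336u^2v + 152u^2w + 114uvw - 576u^2 - 432uv + 432uv + 324v^2 - 360uw - 270vw - 80uw^2 - 60vw^2    [distributive law]
= 64u^2v - 252uv^2 - 36v^3 + 250uvw + 102v^2w + 448u^3 + 152u^2w - 576u^2 + 324v^2 - 360uw - 270vw - 80uw^2 - 60vw^2    [combine like terms]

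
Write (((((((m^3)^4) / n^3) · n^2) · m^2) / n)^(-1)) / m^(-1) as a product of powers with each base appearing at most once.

m^(-13)n^2

(((((((m^3)^4) / n^3) · n^2) · m^2) / n)^(-1)) / m^(-1)
= (((((((m^3)^4) / n^3) · n^2) · m^2)^(-1)) / (n^(-1))) / m^(-1)    [power of a quotient]
= (((((((m^3)^4) / n^3) · n^2)^(-1)) · ((m^2)^(-1))) / (n^(-1))) / m^(-1)    [power of a product]
= (((((((m^3)^4) / n^3)^(-1)) · ((n^2)^(-1))) · ((m^2)^(-1))) / (n^(-1))) / m^(-1)    [power of a product]
= (((((((m^3)^4)^(-1)) / ((n^3)^(-1))) · ((n^2)^(-1))) · ((m^2)^(-1))) / (n^(-1))) / m^(-1)    [power of a quotient]
= ((((((m^3)^(-4)) / ((n^3)^(-1))) · ((n^2)^(-1))) · ((m^2)^(-1))) / (n^(-1))) / m^(-1)    [power of a power]
= ((((m^(-12) / ((n^3)^(-1))) · ((n^2)^(-1))) · ((m^2)^(-1))) / (n^(-1))) / m^(-1)    [power of a power]
= ((((m^(-12) / n^(-3)) · ((n^2)^(-1))) · ((m^2)^(-1))) / (n^(-1))) / m^(-1)    [power of a power]
= ((((m^(-12) / n^(-3)) · n^(-2)) · ((m^2)^(-1))) / (n^(-1))) / m^(-1)    [power of a power]
= ((((m^(-12) / n^(-3)) · n^(-2)) · m^(-2)) / (n^(-1))) / m^(-1)    [power of a power]
= m^(-13)n^2    [quotient of powers; product of powers]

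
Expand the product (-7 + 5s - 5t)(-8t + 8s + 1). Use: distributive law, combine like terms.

51t - 51s - 7 - 80st + 40s^2 + 40t^2

(-7 + 5s - 5t)(-8t + 8s + 1)
= 56t - 56s - 7 - 40st + 40s^2 + 5s + 40t^2 - 40st - 5t    [distributive law]
= 51t - 51s - 7 - 80st + 40s^2 + 40t^2    [combine like terms]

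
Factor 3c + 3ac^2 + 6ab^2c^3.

3c + 3ac^2 + 6ab^2c^3
= 3(c + ac^2 + 2ab^2c^3)    [factor out 3]
= 3c(1 + ac + 2ab^2c^2)    [factor out c]

3c(1 + ac + 2ab^2c^2)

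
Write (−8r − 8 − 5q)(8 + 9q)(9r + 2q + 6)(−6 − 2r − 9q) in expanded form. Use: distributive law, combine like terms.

5376r² + 1152r³ + 12208qr² + 19648qr + 18394q²r + 6528r + 1296qr³ + 6930q²r² + 5121q³r + 8256q + 10164q² + 2304 + 4986q³ + 810q⁴

(−8r − 8 − 5q)(8 + 9q)(9r + 2q + 6)(−6 − 2r − 9q)
= (−64r − 72qr − 64 − 72q − 40q − 45q²)(9r + 2q + 6)(−6 − 2r − 9q)    [distributive law]
= (−64r − 72qr − 64 − 112q − 45q²)(9r + 2q + 6)(−6 − 2r − 9q)    [combine like terms]
= (−576r² − 128qr − 384r − 648qr² − 144q²r − 432qr − 576r − 128q − 384 − 1008qr − 224q² − 672q − 405q²r − 90q³ − 270q²)(−6 − 2r − 9q)    [distributive law]
= (−576r² − 1568qr − 960r − 648qr² − 549q²r − 800q − 384 − 494q² − 90q³)(−6 − 2r − 9q)    [combine like terms]
= 3456r² + 1152r³ + 5184qr² + 9408qr + 3136qr² + 14112q²r + 5760r + 1920r² + 8640qr + 3888qr² + 1296qr³ + 5832q²r² + 3294q²r + 1098q²r² + 4941q³r + 4800q + 1600qr + 7200q² + 2304 + 768r + 3456q + 2964q² + 988q²r + 4446q³ + 540q³ + 180q³r + 810q⁴    [distributive law]
= 5376r² + 1152r³ + 12208qr² + 19648qr + 18394q²r + 6528r + 1296qr³ + 6930q²r² + 5121q³r + 8256q + 10164q² + 2304 + 4986q³ + 810q⁴    [combine like terms]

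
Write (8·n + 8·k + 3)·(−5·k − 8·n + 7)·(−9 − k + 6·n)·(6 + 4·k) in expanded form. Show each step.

(8·n + 8·k + 3)·(−5·k − 8·n + 7)·(−9 − k + 6·n)·(6 + 4·k)
= (−40·k·n − 64·n^2 + 56·n − 40·k^2 − 64·k·n + 56·k − 15·k − 24·n + 21)·(−9 − k + 6·n)·(6 + 4·k)    [distributive law]
= (−104·k·n − 64·n^2 + 32·n − 40·k^2 + 41·k + 21)·(−9 − k + 6·n)·(6 + 4·k)    [combine like terms]
= (936·k·n + 104·k^2·n − 624·k·n^2 + 576·n^2 + 64·k·n^2 − 384·n^3 − 288·n − 32·k·n + 192·n^2 + 360·k^2 + 40·k^3 − 240·k^2·n − 369·k − 41·k^2 + 246·k·n − 189 − 21·k + 126·n)·(6 + 4·k)    [distributive law]
= (1150·k·n − 136·k^2·n − 560·k·n^2 + 768·n^2 − 384·n^3 − 162·n + 319·k^2 + 40·k^3 − 390·k − 189)·(6 + 4·k)    [combine like terms]
= 6900·k·n + 4600·k^2·n − 816·k^2·n − 544·k^3·n − 3360·k·n^2 − 2240·k^2·n^2 + 4608·n^2 + 3072·k·n^2 − 2304·n^3 − 1536·k·n^3 − 972·n − 648·k·n + 1914·k^2 + 1276·k^3 + 240·k^3 + 160·k^4 − 2340·k − 1560·k^2 − 1134 − 756·k    [distributive law]
= 6252·k·n + 3784·k^2·n − 544·k^3·n − 288·k·n^2 − 2240·k^2·n^2 + 4608·n^2 − 2304·n^3 − 1536·k·n^3 − 972·n + 354·k^2 + 1516·k^3 + 160·k^4 − 3096·k − 1134    [combine like terms]

6252·k·n + 3784·k^2·n − 544·k^3·n − 288·k·n^2 − 2240·k^2·n^2 + 4608·n^2 − 2304·n^3 − 1536·k·n^3 − 972·n + 354·k^2 + 1516·k^3 + 160·k^4 − 3096·k − 1134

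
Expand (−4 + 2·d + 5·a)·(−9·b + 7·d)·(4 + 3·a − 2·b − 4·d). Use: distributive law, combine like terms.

144·b − 72·a·b − 72·b^2 − 160·b·d − 112·d + 56·a·d + 168·d^2 + 56·a·b·d + 36·b^2·d + 44·b·d^2 − 98·a·d^2 − 56·d^3 − 135·a^2·b + 90·a·b^2 + 105·a^2·d

(−4 + 2·d + 5·a)·(−9·b + 7·d)·(4 + 3·a − 2·b − 4·d)
= (36·b − 28·d − 18·b·d + 14·d^2 − 45·a·b + 35·a·d)·(4 + 3·a − 2·b − 4·d)    [distributive law]
= 144·b + 108·a·b − 72·b^2 − 144·b·d − 112·d − 84·a·d + 56·b·d + 112·d^2 − 72·b·d − 54·a·b·d + 36·b^2·d + 72·b·d^2 + 56·d^2 + 42·a·d^2 − 28·b·d^2 − 56·d^3 − 180·a·b − 135·a^2·b + 90·a·b^2 + 180·a·b·d + 140·a·d + 105·a^2·d − 70·a·b·d − 140·a·d^2    [distributive law]
= 144·b − 72·a·b − 72·b^2 − 160·b·d − 112·d + 56·a·d + 168·d^2 + 56·a·b·d + 36·b^2·d + 44·b·d^2 − 98·a·d^2 − 56·d^3 − 135·a^2·b + 90·a·b^2 + 105·a^2·d    [combine like terms]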